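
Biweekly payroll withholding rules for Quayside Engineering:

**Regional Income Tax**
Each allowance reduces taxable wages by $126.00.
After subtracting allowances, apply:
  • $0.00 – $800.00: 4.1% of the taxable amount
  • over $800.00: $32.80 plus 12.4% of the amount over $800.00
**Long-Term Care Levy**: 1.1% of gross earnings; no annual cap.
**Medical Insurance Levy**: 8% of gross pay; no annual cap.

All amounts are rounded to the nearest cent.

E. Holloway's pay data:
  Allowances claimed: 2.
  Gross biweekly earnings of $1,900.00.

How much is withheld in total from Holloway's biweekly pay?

Regional Income Tax: taxable = $1,900.00 − 2×$126.00 = $1,648.00
  $32.80 + 12.4% × ($1,648.00 − $800.00) = $32.80 + 12.4% × $848.00 = $137.95
Long-Term Care Levy: 1.1% × $1,900.00 = $20.90
Medical Insurance Levy: 8% × $1,900.00 = $152.00
Total: $137.95 + $20.90 + $152.00 = $310.85

$310.85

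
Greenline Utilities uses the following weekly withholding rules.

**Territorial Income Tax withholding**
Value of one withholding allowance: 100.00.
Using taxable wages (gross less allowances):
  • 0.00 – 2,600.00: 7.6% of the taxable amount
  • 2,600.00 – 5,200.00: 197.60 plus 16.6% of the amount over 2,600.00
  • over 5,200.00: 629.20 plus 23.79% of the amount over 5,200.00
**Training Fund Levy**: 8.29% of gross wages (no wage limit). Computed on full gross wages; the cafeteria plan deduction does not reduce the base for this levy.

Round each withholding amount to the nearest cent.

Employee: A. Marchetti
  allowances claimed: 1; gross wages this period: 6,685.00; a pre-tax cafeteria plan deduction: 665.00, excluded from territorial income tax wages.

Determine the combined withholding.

Territorial Income Tax: taxable = 6,685.00 − 665.00 − 1×100.00 = 5,920.00
  629.20 + 23.79% × (5,920.00 − 5,200.00) = 629.20 + 23.79% × 720.00 = 800.49
Training Fund Levy: 8.29% × 6,685.00 = 554.19
Total: 800.49 + 554.19 = 1,354.68

1,354.68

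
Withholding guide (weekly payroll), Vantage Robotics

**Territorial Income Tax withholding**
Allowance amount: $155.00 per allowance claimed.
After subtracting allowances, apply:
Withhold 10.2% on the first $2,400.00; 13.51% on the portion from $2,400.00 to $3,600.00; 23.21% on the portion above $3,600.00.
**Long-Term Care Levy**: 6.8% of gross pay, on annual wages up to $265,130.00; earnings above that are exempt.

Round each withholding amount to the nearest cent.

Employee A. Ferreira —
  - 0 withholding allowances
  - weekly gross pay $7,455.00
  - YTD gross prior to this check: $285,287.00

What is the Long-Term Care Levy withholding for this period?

Long-Term Care Levy: YTD $285,287.00 ≥ cap $265,130.00 → $0.00

$0.00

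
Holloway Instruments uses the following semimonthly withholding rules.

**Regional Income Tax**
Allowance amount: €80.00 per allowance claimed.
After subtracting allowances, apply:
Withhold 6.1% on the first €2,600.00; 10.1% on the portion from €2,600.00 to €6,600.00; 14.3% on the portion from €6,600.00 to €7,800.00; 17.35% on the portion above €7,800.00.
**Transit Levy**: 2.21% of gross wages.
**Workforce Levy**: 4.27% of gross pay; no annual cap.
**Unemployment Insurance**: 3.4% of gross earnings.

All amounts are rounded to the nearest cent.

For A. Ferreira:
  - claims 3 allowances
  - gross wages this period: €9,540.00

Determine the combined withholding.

Regional Income Tax: taxable = €9,540.00 − 3×€80.00 = €9,300.00
  €734.20 + 17.35% × (€9,300.00 − €7,800.00) = €734.20 + 17.35% × €1,500.00 = €994.45
Transit Levy: 2.21% × €9,540.00 = €210.83
Workforce Levy: 4.27% × €9,540.00 = €407.36
Unemployment Insurance: 3.4% × €9,540.00 = €324.36
Total: €994.45 + €210.83 + €407.36 + €324.36 = €1,937.00

€1,937.00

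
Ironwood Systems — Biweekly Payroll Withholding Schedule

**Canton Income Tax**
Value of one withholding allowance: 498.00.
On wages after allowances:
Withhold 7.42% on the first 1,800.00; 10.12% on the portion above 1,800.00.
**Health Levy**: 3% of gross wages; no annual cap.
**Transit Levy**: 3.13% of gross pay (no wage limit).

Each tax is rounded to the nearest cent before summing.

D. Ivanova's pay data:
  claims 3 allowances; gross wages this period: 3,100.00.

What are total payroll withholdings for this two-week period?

309.20

Canton Income Tax: taxable = 3,100.00 − 3×498.00 = 1,606.00
  7.42% × 1,606.00 = 119.17
Health Levy: 3% × 3,100.00 = 93.00
Transit Levy: 3.13% × 3,100.00 = 97.03
Total: 119.17 + 93.00 + 97.03 = 309.20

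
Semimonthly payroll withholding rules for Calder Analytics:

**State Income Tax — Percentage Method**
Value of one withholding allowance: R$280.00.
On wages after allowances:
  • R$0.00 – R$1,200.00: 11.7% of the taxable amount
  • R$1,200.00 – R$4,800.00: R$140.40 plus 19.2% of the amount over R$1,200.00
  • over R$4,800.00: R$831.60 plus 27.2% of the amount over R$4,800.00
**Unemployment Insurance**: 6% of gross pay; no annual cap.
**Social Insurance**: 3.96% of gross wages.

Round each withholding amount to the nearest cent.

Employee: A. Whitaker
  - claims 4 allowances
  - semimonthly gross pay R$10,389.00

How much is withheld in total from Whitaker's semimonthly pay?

R$3,081.91

State Income Tax: taxable = R$10,389.00 − 4×R$280.00 = R$9,269.00
  R$831.60 + 27.2% × (R$9,269.00 − R$4,800.00) = R$831.60 + 27.2% × R$4,469.00 = R$2,047.17
Unemployment Insurance: 6% × R$10,389.00 = R$623.34
Social Insurance: 3.96% × R$10,389.00 = R$411.40
Total: R$2,047.17 + R$623.34 + R$411.40 = R$3,081.91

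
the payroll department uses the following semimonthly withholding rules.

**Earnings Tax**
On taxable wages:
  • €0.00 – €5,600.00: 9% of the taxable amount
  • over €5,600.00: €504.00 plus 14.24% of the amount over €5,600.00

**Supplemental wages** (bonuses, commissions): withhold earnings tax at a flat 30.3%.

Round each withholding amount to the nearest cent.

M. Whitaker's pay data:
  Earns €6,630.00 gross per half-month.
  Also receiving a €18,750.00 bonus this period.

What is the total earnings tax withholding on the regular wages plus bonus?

€6,331.92

Earnings Tax: taxable = €6,630.00
  €504.00 + 14.24% × (€6,630.00 − €5,600.00) = €504.00 + 14.24% × €1,030.00 = €650.67
Supplemental (30.3% flat on bonus): 30.3% × €18,750.00 = €5,681.25
Total earnings tax: €650.67 + €5,681.25 = €6,331.92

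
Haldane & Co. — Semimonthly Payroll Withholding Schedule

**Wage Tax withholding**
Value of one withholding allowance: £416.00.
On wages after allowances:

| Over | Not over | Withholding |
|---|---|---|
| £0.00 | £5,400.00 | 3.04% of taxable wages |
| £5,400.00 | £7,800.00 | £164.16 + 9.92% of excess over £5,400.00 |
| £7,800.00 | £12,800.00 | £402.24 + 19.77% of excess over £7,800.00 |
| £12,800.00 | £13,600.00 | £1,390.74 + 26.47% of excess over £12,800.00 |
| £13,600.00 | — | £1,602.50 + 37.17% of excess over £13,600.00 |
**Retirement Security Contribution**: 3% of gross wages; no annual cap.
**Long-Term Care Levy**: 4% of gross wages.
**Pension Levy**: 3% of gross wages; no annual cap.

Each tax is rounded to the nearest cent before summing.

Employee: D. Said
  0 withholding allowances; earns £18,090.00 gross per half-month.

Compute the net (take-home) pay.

£13,009.57

Wage Tax: taxable = £18,090.00
  £1,602.50 + 37.17% × (£18,090.00 − £13,600.00) = £1,602.50 + 37.17% × £4,490.00 = £3,271.43
Retirement Security Contribution: 3% × £18,090.00 = £542.70
Long-Term Care Levy: 4% × £18,090.00 = £723.60
Pension Levy: 3% × £18,090.00 = £542.70
Total withheld: £3,271.43 + £542.70 + £723.60 + £542.70 = £5,080.43
Net pay: £18,090.00 − £5,080.43 = £13,009.57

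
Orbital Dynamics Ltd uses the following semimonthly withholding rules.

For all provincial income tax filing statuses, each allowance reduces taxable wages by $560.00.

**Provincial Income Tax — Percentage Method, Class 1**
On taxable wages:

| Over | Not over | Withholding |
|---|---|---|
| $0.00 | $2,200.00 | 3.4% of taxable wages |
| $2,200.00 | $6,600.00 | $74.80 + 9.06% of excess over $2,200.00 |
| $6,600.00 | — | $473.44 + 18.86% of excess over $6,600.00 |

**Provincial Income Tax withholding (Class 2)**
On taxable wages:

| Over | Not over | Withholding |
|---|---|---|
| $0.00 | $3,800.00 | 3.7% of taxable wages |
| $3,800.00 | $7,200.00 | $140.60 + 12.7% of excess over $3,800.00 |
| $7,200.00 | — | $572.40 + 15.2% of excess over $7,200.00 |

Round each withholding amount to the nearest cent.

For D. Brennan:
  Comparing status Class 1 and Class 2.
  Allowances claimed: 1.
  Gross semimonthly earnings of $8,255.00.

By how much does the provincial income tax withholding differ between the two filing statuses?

Provincial Income Tax (Class 1): taxable = $8,255.00 − 1×$560.00 = $7,695.00
  $473.44 + 18.86% × ($7,695.00 − $6,600.00) = $473.44 + 18.86% × $1,095.00 = $679.96
Provincial Income Tax (Class 2): taxable = $8,255.00 − 1×$560.00 = $7,695.00
  $572.40 + 15.2% × ($7,695.00 − $7,200.00) = $572.40 + 15.2% × $495.00 = $647.64
Difference: |$679.96 − $647.64| = $32.32 (higher under Class 1)

$32.32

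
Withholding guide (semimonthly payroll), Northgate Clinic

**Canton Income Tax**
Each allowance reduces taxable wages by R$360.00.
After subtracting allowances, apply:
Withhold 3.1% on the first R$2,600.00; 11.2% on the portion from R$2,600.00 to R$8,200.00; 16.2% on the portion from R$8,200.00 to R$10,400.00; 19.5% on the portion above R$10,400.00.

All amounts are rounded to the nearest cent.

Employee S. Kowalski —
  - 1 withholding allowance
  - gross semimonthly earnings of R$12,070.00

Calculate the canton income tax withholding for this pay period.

R$1,319.65

Canton Income Tax: taxable = R$12,070.00 − 1×R$360.00 = R$11,710.00
  R$1,064.20 + 19.5% × (R$11,710.00 − R$10,400.00) = R$1,064.20 + 19.5% × R$1,310.00 = R$1,319.65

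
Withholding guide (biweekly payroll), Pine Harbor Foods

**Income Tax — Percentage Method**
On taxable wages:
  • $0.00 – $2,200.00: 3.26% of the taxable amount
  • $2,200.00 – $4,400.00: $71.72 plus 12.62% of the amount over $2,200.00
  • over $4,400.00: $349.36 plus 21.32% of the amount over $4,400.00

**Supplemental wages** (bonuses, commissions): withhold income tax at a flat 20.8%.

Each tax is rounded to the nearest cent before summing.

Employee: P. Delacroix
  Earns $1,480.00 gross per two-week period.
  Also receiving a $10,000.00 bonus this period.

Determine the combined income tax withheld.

Income Tax: taxable = $1,480.00
  3.26% × $1,480.00 = $48.25
Supplemental (20.8% flat on bonus): 20.8% × $10,000.00 = $2,080.00
Total income tax: $48.25 + $2,080.00 = $2,128.25

$2,128.25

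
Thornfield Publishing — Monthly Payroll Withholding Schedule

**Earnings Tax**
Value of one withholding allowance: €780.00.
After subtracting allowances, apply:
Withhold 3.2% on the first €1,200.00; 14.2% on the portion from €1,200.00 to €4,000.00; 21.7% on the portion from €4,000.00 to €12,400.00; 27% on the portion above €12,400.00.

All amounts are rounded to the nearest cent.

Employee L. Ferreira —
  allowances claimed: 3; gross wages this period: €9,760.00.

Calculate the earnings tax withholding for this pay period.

Earnings Tax: taxable = €9,760.00 − 3×€780.00 = €7,420.00
  €436.00 + 21.7% × (€7,420.00 − €4,000.00) = €436.00 + 21.7% × €3,420.00 = €1,178.14

€1,178.14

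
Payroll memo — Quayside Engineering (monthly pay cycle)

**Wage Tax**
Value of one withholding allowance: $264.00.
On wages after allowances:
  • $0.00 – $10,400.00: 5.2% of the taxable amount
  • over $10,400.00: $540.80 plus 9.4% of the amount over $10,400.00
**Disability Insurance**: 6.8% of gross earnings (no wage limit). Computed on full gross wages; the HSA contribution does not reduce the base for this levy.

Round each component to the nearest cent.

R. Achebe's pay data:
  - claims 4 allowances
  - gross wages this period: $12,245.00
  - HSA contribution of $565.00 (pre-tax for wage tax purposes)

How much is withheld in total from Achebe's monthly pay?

Wage Tax: taxable = $12,245.00 − $565.00 − 4×$264.00 = $10,624.00
  $540.80 + 9.4% × ($10,624.00 − $10,400.00) = $540.80 + 9.4% × $224.00 = $561.86
Disability Insurance: 6.8% × $12,245.00 = $832.66
Total: $561.86 + $832.66 = $1,394.52

$1,394.52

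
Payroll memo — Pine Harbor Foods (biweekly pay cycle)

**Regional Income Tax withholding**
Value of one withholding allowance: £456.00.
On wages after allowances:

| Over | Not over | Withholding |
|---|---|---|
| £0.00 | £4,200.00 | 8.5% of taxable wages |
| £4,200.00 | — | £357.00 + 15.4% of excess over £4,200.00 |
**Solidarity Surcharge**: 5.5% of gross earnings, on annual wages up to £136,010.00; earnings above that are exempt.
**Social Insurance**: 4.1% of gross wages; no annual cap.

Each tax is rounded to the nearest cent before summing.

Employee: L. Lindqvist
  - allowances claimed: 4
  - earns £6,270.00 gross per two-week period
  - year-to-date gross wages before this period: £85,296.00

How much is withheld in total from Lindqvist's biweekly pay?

Regional Income Tax: taxable = £6,270.00 − 4×£456.00 = £4,446.00
  £357.00 + 15.4% × (£4,446.00 − £4,200.00) = £357.00 + 15.4% × £246.00 = £394.88
Solidarity Surcharge: 5.5% × £6,270.00 = £344.85
Social Insurance: 4.1% × £6,270.00 = £257.07
Total: £394.88 + £344.85 + £257.07 = £996.80

£996.80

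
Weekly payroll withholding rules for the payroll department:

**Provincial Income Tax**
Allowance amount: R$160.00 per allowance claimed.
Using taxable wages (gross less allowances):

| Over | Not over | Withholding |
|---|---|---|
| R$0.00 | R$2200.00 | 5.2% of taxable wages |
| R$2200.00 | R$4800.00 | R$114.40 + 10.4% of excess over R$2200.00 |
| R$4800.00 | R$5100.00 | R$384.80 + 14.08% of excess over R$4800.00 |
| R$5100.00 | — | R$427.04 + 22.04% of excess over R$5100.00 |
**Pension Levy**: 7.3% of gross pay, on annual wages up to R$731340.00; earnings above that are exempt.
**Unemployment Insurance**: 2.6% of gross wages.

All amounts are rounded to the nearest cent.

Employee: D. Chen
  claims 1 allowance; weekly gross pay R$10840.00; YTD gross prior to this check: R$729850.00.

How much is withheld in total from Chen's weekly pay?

Provincial Income Tax: taxable = R$10840.00 − 1×R$160.00 = R$10680.00
  R$427.04 + 22.04% × (R$10680.00 − R$5100.00) = R$427.04 + 22.04% × R$5580.00 = R$1656.87
Pension Levy: cap R$731340.00 − YTD R$729850.00 = R$1490.00 subject; 7.3% × R$1490.00 = R$108.77
Unemployment Insurance: 2.6% × R$10840.00 = R$281.84
Total: R$1656.87 + R$108.77 + R$281.84 = R$2047.48

R$2047.48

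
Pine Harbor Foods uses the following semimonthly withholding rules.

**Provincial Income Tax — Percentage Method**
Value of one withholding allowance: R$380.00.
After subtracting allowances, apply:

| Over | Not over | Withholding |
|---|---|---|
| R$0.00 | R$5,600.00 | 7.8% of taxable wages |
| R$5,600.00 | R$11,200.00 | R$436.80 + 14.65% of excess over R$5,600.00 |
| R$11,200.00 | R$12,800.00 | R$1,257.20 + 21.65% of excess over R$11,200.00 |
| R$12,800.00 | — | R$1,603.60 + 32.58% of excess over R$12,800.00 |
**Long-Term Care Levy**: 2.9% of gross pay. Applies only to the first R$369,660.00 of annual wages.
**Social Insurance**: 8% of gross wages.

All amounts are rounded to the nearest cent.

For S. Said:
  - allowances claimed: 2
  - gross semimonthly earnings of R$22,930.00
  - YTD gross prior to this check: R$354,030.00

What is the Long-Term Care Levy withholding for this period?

Long-Term Care Levy: cap R$369,660.00 − YTD R$354,030.00 = R$15,630.00 subject; 2.9% × R$15,630.00 = R$453.27

R$453.27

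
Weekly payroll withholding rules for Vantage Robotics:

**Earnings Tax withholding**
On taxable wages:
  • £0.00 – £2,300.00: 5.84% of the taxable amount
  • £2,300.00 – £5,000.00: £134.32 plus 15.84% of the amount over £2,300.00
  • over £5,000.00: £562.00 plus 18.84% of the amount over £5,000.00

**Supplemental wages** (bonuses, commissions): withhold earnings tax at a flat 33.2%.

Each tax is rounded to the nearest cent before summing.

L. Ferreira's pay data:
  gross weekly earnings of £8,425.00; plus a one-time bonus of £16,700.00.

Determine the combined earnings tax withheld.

Earnings Tax: taxable = £8,425.00
  £562.00 + 18.84% × (£8,425.00 − £5,000.00) = £562.00 + 18.84% × £3,425.00 = £1,207.27
Supplemental (33.2% flat on bonus): 33.2% × £16,700.00 = £5,544.40
Total earnings tax: £1,207.27 + £5,544.40 = £6,751.67

£6,751.67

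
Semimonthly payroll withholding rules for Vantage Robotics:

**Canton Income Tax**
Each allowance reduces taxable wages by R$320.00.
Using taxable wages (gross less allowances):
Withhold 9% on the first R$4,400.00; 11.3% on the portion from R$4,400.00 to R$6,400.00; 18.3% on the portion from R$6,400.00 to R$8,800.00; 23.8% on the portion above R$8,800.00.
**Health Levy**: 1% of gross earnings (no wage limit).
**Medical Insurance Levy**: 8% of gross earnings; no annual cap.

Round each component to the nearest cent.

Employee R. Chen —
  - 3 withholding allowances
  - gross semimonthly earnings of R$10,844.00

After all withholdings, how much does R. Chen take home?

Canton Income Tax: taxable = R$10,844.00 − 3×R$320.00 = R$9,884.00
  R$1,061.20 + 23.8% × (R$9,884.00 − R$8,800.00) = R$1,061.20 + 23.8% × R$1,084.00 = R$1,319.19
Health Levy: 1% × R$10,844.00 = R$108.44
Medical Insurance Levy: 8% × R$10,844.00 = R$867.52
Total withheld: R$1,319.19 + R$108.44 + R$867.52 = R$2,295.15
Net pay: R$10,844.00 − R$2,295.15 = R$8,548.85

R$8,548.85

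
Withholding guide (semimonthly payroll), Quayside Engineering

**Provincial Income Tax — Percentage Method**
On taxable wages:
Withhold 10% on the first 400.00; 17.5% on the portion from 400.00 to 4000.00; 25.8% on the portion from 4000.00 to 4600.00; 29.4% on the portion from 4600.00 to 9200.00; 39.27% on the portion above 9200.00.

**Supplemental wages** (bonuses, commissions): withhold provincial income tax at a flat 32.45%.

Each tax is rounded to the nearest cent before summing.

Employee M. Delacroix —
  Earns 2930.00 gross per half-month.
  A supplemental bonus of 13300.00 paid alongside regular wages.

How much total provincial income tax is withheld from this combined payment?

Provincial Income Tax: taxable = 2930.00
  40.00 + 17.5% × (2930.00 − 400.00) = 40.00 + 17.5% × 2530.00 = 482.75
Supplemental (32.45% flat on bonus): 32.45% × 13300.00 = 4315.85
Total provincial income tax: 482.75 + 4315.85 = 4798.60

4798.60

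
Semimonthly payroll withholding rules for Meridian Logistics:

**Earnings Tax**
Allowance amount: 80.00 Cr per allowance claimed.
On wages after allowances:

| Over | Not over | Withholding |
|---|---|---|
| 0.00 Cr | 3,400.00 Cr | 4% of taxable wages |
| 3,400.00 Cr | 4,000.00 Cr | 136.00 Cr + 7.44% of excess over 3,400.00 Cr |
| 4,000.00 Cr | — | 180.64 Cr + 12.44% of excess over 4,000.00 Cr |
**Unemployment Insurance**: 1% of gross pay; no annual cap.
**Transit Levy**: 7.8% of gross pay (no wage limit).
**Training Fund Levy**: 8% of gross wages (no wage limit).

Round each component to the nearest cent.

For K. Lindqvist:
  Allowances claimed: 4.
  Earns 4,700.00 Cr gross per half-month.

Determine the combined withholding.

1,017.51 Cr

Earnings Tax: taxable = 4,700.00 Cr − 4×80.00 Cr = 4,380.00 Cr
  180.64 Cr + 12.44% × (4,380.00 Cr − 4,000.00 Cr) = 180.64 Cr + 12.44% × 380.00 Cr = 227.91 Cr
Unemployment Insurance: 1% × 4,700.00 Cr = 47.00 Cr
Transit Levy: 7.8% × 4,700.00 Cr = 366.60 Cr
Training Fund Levy: 8% × 4,700.00 Cr = 376.00 Cr
Total: 227.91 Cr + 47.00 Cr + 366.60 Cr + 376.00 Cr = 1,017.51 Cr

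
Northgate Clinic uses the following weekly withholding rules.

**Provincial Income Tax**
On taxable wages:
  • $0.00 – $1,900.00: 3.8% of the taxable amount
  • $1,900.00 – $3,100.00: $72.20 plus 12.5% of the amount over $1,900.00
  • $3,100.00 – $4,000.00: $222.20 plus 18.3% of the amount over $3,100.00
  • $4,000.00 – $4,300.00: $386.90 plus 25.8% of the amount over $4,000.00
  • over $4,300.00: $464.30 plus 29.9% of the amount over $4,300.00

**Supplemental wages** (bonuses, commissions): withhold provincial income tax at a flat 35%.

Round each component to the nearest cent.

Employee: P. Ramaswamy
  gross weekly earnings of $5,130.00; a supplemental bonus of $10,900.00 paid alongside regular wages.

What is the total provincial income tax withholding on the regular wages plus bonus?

$4,527.47

Provincial Income Tax: taxable = $5,130.00
  $464.30 + 29.9% × ($5,130.00 − $4,300.00) = $464.30 + 29.9% × $830.00 = $712.47
Supplemental (35% flat on bonus): 35% × $10,900.00 = $3,815.00
Total provincial income tax: $712.47 + $3,815.00 = $4,527.47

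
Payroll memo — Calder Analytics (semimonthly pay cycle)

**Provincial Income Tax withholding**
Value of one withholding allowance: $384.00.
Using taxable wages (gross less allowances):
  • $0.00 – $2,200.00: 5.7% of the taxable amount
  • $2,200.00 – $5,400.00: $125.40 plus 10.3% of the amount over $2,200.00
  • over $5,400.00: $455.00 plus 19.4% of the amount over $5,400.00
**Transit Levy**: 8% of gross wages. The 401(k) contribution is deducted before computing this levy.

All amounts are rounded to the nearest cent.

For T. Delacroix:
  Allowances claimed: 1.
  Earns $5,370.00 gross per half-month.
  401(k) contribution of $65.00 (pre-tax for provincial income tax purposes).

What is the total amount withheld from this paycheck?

Provincial Income Tax: taxable = $5,370.00 − $65.00 − 1×$384.00 = $4,921.00
  $125.40 + 10.3% × ($4,921.00 − $2,200.00) = $125.40 + 10.3% × $2,721.00 = $405.66
Transit Levy: 8% × $5,305.00 = $424.40
Total: $405.66 + $424.40 = $830.06

$830.06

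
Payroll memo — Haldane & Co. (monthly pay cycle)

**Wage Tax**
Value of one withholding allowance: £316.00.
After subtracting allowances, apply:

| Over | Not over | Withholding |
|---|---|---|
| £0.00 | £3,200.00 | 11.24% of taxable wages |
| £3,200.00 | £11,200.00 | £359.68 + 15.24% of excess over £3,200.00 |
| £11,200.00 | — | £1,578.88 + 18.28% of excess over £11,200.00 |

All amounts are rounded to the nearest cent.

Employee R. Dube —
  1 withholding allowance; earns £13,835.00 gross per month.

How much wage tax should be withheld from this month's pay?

£2,002.79

Wage Tax: taxable = £13,835.00 − 1×£316.00 = £13,519.00
  £1,578.88 + 18.28% × (£13,519.00 − £11,200.00) = £1,578.88 + 18.28% × £2,319.00 = £2,002.79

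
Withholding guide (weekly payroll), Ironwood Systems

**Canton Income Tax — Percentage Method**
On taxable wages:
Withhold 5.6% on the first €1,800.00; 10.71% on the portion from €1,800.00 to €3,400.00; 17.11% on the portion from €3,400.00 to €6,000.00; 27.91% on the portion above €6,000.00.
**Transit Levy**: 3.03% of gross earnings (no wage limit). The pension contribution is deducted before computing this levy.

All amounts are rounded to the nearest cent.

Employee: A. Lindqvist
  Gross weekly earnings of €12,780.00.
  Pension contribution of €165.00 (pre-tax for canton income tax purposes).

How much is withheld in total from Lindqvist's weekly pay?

Canton Income Tax: taxable = €12,780.00 − €165.00 = €12,615.00
  €717.02 + 27.91% × (€12,615.00 − €6,000.00) = €717.02 + 27.91% × €6,615.00 = €2,563.27
Transit Levy: 3.03% × €12,615.00 = €382.23
Total: €2,563.27 + €382.23 = €2,945.50

€2,945.50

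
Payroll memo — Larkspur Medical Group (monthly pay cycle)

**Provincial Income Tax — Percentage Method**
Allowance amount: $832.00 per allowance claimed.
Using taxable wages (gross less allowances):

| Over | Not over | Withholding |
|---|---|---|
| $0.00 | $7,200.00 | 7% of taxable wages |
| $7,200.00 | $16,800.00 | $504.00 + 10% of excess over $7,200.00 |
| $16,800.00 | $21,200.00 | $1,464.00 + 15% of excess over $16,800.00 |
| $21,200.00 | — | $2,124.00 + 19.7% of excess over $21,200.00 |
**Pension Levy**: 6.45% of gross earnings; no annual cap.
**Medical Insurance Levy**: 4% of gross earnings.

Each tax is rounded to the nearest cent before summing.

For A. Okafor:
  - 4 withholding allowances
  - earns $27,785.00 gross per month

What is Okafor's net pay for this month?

$22,115.84

Provincial Income Tax: taxable = $27,785.00 − 4×$832.00 = $24,457.00
  $2,124.00 + 19.7% × ($24,457.00 − $21,200.00) = $2,124.00 + 19.7% × $3,257.00 = $2,765.63
Pension Levy: 6.45% × $27,785.00 = $1,792.13
Medical Insurance Levy: 4% × $27,785.00 = $1,111.40
Total withheld: $2,765.63 + $1,792.13 + $1,111.40 = $5,669.16
Net pay: $27,785.00 − $5,669.16 = $22,115.84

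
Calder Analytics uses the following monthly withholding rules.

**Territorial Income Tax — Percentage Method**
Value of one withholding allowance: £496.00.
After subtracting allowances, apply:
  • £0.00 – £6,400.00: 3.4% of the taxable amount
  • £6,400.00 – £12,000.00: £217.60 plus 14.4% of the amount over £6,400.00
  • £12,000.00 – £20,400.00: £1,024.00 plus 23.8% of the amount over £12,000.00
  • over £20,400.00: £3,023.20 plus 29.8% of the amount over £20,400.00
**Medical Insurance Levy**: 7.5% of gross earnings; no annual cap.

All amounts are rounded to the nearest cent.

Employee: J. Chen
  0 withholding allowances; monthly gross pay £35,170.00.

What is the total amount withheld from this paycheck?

£10,062.41

Territorial Income Tax: taxable = £35,170.00
  £3,023.20 + 29.8% × (£35,170.00 − £20,400.00) = £3,023.20 + 29.8% × £14,770.00 = £7,424.66
Medical Insurance Levy: 7.5% × £35,170.00 = £2,637.75
Total: £7,424.66 + £2,637.75 = £10,062.41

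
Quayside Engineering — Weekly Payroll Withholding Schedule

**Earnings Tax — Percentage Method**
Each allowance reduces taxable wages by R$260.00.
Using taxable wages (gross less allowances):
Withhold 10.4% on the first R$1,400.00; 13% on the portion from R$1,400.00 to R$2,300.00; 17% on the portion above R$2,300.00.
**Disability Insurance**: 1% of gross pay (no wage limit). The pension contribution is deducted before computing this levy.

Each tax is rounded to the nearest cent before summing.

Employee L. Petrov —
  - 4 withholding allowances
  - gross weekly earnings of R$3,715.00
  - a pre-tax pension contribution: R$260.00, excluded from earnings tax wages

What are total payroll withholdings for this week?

Earnings Tax: taxable = R$3,715.00 − R$260.00 − 4×R$260.00 = R$2,415.00
  R$262.60 + 17% × (R$2,415.00 − R$2,300.00) = R$262.60 + 17% × R$115.00 = R$282.15
Disability Insurance: 1% × R$3,455.00 = R$34.55
Total: R$282.15 + R$34.55 = R$316.70

R$316.70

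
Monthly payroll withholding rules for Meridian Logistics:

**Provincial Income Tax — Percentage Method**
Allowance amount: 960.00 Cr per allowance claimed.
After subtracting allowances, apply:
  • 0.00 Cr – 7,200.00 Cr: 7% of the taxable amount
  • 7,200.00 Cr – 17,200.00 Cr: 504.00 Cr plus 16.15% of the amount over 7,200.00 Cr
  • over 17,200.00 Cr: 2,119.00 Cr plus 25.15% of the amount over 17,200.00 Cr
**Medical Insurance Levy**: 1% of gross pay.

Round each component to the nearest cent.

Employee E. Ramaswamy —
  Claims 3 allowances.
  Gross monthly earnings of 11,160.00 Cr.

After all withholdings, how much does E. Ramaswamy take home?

Provincial Income Tax: taxable = 11,160.00 Cr − 3×960.00 Cr = 8,280.00 Cr
  504.00 Cr + 16.15% × (8,280.00 Cr − 7,200.00 Cr) = 504.00 Cr + 16.15% × 1,080.00 Cr = 678.42 Cr
Medical Insurance Levy: 1% × 11,160.00 Cr = 111.60 Cr
Total withheld: 678.42 Cr + 111.60 Cr = 790.02 Cr
Net pay: 11,160.00 Cr − 790.02 Cr = 10,369.98 Cr

10,369.98 Cr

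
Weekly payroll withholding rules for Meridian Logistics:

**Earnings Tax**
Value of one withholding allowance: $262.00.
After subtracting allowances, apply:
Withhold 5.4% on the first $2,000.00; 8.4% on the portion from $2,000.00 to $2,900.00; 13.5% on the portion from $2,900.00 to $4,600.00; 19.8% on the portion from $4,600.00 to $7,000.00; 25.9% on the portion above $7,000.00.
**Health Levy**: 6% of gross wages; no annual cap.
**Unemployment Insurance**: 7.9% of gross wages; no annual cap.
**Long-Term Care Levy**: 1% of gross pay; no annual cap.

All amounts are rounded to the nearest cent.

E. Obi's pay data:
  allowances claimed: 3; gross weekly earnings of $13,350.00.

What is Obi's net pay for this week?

Earnings Tax: taxable = $13,350.00 − 3×$262.00 = $12,564.00
  $888.30 + 25.9% × ($12,564.00 − $7,000.00) = $888.30 + 25.9% × $5,564.00 = $2,329.38
Health Levy: 6% × $13,350.00 = $801.00
Unemployment Insurance: 7.9% × $13,350.00 = $1,054.65
Long-Term Care Levy: 1% × $13,350.00 = $133.50
Total withheld: $2,329.38 + $801.00 + $1,054.65 + $133.50 = $4,318.53
Net pay: $13,350.00 − $4,318.53 = $9,031.47

$9,031.47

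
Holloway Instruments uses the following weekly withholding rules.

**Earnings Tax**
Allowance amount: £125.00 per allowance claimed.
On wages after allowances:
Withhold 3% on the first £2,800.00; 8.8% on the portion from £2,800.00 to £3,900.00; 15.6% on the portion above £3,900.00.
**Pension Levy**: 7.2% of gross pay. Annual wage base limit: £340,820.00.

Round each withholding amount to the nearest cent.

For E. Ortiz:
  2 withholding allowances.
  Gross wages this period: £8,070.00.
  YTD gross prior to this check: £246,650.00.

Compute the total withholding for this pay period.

£1,373.36

Earnings Tax: taxable = £8,070.00 − 2×£125.00 = £7,820.00
  £180.80 + 15.6% × (£7,820.00 − £3,900.00) = £180.80 + 15.6% × £3,920.00 = £792.32
Pension Levy: 7.2% × £8,070.00 = £581.04
Total: £792.32 + £581.04 = £1,373.36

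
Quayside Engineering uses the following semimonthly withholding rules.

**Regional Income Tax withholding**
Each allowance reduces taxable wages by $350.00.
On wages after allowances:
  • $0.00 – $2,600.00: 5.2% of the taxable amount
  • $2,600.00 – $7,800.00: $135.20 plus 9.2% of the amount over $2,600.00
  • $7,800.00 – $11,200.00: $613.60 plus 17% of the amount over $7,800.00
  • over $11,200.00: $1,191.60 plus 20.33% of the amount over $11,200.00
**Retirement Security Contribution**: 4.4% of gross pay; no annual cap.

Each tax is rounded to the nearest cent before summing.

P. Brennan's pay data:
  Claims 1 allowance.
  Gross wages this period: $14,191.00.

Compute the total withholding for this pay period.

$2,352.92

Regional Income Tax: taxable = $14,191.00 − 1×$350.00 = $13,841.00
  $1,191.60 + 20.33% × ($13,841.00 − $11,200.00) = $1,191.60 + 20.33% × $2,641.00 = $1,728.52
Retirement Security Contribution: 4.4% × $14,191.00 = $624.40
Total: $1,728.52 + $624.40 = $2,352.92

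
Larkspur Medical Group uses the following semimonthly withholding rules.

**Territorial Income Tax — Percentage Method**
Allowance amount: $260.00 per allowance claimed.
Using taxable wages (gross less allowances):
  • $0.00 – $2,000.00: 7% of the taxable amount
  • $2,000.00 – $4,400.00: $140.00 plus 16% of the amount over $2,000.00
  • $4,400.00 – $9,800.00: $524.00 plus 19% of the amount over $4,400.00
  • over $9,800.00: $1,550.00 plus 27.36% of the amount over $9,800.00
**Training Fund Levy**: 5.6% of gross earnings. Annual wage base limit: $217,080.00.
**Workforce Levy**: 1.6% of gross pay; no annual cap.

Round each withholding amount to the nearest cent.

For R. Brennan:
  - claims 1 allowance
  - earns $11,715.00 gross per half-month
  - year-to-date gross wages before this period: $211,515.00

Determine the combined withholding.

Territorial Income Tax: taxable = $11,715.00 − 1×$260.00 = $11,455.00
  $1,550.00 + 27.36% × ($11,455.00 − $9,800.00) = $1,550.00 + 27.36% × $1,655.00 = $2,002.81
Training Fund Levy: cap $217,080.00 − YTD $211,515.00 = $5,565.00 subject; 5.6% × $5,565.00 = $311.64
Workforce Levy: 1.6% × $11,715.00 = $187.44
Total: $2,002.81 + $311.64 + $187.44 = $2,501.89

$2,501.89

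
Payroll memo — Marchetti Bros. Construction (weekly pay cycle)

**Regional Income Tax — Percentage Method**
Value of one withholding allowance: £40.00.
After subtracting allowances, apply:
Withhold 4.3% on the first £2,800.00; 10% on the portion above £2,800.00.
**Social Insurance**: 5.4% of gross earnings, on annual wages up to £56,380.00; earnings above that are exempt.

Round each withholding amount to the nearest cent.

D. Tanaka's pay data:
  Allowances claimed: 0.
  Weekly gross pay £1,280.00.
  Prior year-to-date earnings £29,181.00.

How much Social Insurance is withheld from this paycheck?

£69.12

Social Insurance: 5.4% × £1,280.00 = £69.12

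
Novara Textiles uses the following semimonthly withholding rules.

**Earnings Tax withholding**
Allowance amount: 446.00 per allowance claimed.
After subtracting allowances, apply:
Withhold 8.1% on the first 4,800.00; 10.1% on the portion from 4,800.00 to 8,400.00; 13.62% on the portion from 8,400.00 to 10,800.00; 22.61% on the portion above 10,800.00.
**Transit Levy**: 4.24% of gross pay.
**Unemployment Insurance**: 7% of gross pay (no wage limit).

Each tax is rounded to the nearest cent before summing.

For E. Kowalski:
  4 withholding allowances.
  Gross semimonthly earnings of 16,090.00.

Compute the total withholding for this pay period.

Earnings Tax: taxable = 16,090.00 − 4×446.00 = 14,306.00
  1,079.28 + 22.61% × (14,306.00 − 10,800.00) = 1,079.28 + 22.61% × 3,506.00 = 1,871.99
Transit Levy: 4.24% × 16,090.00 = 682.22
Unemployment Insurance: 7% × 16,090.00 = 1,126.30
Total: 1,871.99 + 682.22 + 1,126.30 = 3,680.51

3,680.51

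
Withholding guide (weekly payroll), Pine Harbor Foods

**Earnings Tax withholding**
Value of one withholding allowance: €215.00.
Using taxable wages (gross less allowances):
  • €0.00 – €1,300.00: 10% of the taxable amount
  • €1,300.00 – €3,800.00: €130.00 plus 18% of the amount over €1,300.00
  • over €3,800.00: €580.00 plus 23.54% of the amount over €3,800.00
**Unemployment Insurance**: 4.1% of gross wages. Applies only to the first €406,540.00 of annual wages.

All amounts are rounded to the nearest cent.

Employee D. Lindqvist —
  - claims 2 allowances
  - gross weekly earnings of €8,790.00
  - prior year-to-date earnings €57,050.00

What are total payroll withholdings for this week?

Earnings Tax: taxable = €8,790.00 − 2×€215.00 = €8,360.00
  €580.00 + 23.54% × (€8,360.00 − €3,800.00) = €580.00 + 23.54% × €4,560.00 = €1,653.42
Unemployment Insurance: 4.1% × €8,790.00 = €360.39
Total: €1,653.42 + €360.39 = €2,013.81

€2,013.81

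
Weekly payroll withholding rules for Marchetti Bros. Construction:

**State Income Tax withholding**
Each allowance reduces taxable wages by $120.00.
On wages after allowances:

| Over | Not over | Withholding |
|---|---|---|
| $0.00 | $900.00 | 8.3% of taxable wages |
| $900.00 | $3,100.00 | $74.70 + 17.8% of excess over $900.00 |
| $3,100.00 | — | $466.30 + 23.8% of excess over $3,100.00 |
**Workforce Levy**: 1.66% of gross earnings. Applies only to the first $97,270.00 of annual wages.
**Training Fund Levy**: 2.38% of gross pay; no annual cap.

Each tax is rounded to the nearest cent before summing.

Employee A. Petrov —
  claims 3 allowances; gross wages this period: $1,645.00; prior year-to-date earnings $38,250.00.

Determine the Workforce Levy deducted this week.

Workforce Levy: 1.66% × $1,645.00 = $27.31

$27.31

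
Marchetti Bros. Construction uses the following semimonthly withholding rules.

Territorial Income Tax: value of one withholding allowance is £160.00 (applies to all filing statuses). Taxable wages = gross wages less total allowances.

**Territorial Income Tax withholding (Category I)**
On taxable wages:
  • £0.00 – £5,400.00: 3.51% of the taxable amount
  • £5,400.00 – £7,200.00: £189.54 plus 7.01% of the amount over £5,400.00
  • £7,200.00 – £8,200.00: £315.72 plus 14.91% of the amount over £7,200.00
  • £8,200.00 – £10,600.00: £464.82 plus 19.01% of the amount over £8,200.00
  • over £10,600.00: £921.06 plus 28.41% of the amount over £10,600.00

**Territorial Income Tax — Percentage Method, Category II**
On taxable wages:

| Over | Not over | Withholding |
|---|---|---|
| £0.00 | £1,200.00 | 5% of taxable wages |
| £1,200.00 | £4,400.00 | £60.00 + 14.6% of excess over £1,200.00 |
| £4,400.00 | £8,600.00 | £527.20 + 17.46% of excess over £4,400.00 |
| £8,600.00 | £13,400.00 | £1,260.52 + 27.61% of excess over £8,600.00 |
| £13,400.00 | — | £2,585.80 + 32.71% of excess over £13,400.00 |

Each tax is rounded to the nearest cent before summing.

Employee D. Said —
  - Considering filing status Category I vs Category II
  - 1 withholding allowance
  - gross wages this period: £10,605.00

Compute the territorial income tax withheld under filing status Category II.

£1,769.92

Territorial Income Tax (Category II): taxable = £10,605.00 − 1×£160.00 = £10,445.00
  £1,260.52 + 27.61% × (£10,445.00 − £8,600.00) = £1,260.52 + 27.61% × £1,845.00 = £1,769.92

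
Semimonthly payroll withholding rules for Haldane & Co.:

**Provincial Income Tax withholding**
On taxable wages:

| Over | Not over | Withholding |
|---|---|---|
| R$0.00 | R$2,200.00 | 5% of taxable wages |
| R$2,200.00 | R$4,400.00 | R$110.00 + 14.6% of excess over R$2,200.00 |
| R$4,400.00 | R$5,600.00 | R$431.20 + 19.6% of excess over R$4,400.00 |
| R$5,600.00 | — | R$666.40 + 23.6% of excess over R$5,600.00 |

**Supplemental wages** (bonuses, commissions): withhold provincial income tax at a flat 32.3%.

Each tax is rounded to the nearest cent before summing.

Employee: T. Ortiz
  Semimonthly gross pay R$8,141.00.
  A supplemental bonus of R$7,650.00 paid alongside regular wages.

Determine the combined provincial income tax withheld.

R$3,737.03

Provincial Income Tax: taxable = R$8,141.00
  R$666.40 + 23.6% × (R$8,141.00 − R$5,600.00) = R$666.40 + 23.6% × R$2,541.00 = R$1,266.08
Supplemental (32.3% flat on bonus): 32.3% × R$7,650.00 = R$2,470.95
Total provincial income tax: R$1,266.08 + R$2,470.95 = R$3,737.03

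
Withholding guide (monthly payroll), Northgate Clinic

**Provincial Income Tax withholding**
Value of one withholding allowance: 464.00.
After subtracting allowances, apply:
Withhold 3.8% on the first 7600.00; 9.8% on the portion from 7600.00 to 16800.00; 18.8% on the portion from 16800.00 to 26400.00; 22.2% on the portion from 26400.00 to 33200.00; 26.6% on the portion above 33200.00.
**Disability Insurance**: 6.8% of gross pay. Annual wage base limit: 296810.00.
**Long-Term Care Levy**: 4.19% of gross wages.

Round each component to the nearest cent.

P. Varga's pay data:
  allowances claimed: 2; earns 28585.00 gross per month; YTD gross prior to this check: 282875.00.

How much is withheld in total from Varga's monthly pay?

Provincial Income Tax: taxable = 28585.00 − 2×464.00 = 27657.00
  2995.20 + 22.2% × (27657.00 − 26400.00) = 2995.20 + 22.2% × 1257.00 = 3274.25
Disability Insurance: cap 296810.00 − YTD 282875.00 = 13935.00 subject; 6.8% × 13935.00 = 947.58
Long-Term Care Levy: 4.19% × 28585.00 = 1197.71
Total: 3274.25 + 947.58 + 1197.71 = 5419.54

5419.54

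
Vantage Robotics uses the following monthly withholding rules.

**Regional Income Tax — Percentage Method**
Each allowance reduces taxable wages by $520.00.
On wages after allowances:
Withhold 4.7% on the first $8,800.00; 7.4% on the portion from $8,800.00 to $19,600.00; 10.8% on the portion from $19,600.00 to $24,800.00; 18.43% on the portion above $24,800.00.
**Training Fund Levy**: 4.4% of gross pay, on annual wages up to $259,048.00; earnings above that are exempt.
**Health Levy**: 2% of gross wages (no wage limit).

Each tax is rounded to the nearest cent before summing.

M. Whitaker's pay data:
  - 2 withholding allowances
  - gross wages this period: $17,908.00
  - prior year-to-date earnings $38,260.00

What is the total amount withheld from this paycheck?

Regional Income Tax: taxable = $17,908.00 − 2×$520.00 = $16,868.00
  $413.60 + 7.4% × ($16,868.00 − $8,800.00) = $413.60 + 7.4% × $8,068.00 = $1,010.63
Training Fund Levy: 4.4% × $17,908.00 = $787.95
Health Levy: 2% × $17,908.00 = $358.16
Total: $1,010.63 + $787.95 + $358.16 = $2,156.74

$2,156.74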